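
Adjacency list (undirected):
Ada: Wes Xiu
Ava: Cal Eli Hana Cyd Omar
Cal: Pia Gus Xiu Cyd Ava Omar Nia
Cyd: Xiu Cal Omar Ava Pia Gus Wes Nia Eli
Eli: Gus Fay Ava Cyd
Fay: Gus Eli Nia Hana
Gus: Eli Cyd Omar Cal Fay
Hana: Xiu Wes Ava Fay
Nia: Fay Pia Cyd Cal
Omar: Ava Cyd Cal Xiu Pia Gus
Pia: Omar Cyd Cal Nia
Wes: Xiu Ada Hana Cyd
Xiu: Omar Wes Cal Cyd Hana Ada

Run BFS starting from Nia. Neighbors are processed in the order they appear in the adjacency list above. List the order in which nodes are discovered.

Visit Nia; enqueue Fay, Pia, Cyd, Cal → queue [Fay, Pia, Cyd, Cal]
Visit Fay; enqueue Gus, Eli, Hana → queue [Pia, Cyd, Cal, Gus, Eli, Hana]
Visit Pia; enqueue Omar → queue [Cyd, Cal, Gus, Eli, Hana, Omar]
Visit Cyd; enqueue Xiu, Ava, Wes → queue [Cal, Gus, Eli, Hana, Omar, Xiu, Ava, Wes]
Visit Cal → queue [Gus, Eli, Hana, Omar, Xiu, Ava, Wes]
Visit Gus → queue [Eli, Hana, Omar, Xiu, Ava, Wes]
Visit Eli → queue [Hana, Omar, Xiu, Ava, Wes]
Visit Hana → queue [Omar, Xiu, Ava, Wes]
Visit Omar → queue [Xiu, Ava, Wes]
Visit Xiu; enqueue Ada → queue [Ava, Wes, Ada]
Visit Ava → queue [Wes, Ada]
Visit Wes → queue [Ada]
Visit Ada → queue []

Nia Fay Pia Cyd Cal Gus Eli Hana Omar Xiu Ava Wes Ada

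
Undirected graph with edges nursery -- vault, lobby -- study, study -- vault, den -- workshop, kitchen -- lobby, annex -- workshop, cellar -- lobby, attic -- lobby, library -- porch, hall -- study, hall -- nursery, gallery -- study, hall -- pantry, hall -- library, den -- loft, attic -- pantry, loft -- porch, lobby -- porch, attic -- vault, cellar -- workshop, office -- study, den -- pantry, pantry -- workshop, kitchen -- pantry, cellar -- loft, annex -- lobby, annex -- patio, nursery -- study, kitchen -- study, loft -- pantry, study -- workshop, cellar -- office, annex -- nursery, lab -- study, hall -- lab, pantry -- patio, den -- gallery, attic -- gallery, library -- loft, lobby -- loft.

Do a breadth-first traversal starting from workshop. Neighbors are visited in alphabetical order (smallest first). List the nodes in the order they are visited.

Visit workshop; enqueue annex, cellar, den, pantry, study → queue [annex, cellar, den, pantry, study]
Visit annex; enqueue lobby, nursery, patio → queue [cellar, den, pantry, study, lobby, nursery, patio]
Visit cellar; enqueue loft, office → queue [den, pantry, study, lobby, nursery, patio, loft, office]
Visit den; enqueue gallery → queue [pantry, study, lobby, nursery, patio, loft, office, gallery]
Visit pantry; enqueue attic, hall, kitchen → queue [study, lobby, nursery, patio, loft, office, gallery, attic, hall, kitchen]
Visit study; enqueue lab, vault → queue [lobby, nursery, patio, loft, office, gallery, attic, hall, kitchen, lab, vault]
Visit lobby; enqueue porch → queue [nursery, patio, loft, office, gallery, attic, hall, kitchen, lab, vault, porch]
Visit nursery → queue [patio, loft, office, gallery, attic, hall, kitchen, lab, vault, porch]
Visit patio → queue [loft, office, gallery, attic, hall, kitchen, lab, vault, porch]
Visit loft; enqueue library → queue [office, gallery, attic, hall, kitchen, lab, vault, porch, library]
Visit office → queue [gallery, attic, hall, kitchen, lab, vault, porch, library]
Visit gallery → queue [attic, hall, kitchen, lab, vault, porch, library]
Visit attic → queue [hall, kitchen, lab, vault, porch, library]
Visit hall → queue [kitchen, lab, vault, porch, library]
Visit kitchen → queue [lab, vault, porch, library]
Visit lab → queue [vault, porch, library]
Visit vault → queue [porch, library]
Visit porch → queue [library]
Visit library → queue []

workshop, annex, cellar, den, pantry, study, lobby, nursery, patio, loft, office, gallery, attic, hall, kitchen, lab, vault, porch, library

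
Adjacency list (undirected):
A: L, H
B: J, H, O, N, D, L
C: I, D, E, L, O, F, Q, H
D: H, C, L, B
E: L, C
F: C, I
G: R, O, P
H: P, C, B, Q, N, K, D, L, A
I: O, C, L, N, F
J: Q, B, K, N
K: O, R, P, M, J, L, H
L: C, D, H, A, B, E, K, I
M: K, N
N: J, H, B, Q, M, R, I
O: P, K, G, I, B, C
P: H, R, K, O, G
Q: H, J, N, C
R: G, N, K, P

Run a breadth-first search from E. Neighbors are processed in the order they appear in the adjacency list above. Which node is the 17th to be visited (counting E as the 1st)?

Visit E; enqueue L, C → queue [L, C]
Visit L; enqueue D, H, A, B, K, I → queue [C, D, H, A, B, K, I]
Visit C; enqueue O, F, Q → queue [D, H, A, B, K, I, O, F, Q]
Visit D → queue [H, A, B, K, I, O, F, Q]
Visit H; enqueue P, N → queue [A, B, K, I, O, F, Q, P, N]
Visit A → queue [B, K, I, O, F, Q, P, N]
Visit B; enqueue J → queue [K, I, O, F, Q, P, N, J]
Visit K; enqueue R, M → queue [I, O, F, Q, P, N, J, R, M]
Visit I → queue [O, F, Q, P, N, J, R, M]
Visit O; enqueue G → queue [F, Q, P, N, J, R, M, G]
Visit F → queue [Q, P, N, J, R, M, G]
Visit Q → queue [P, N, J, R, M, G]
Visit P → queue [N, J, R, M, G]
Visit N → queue [J, R, M, G]
Visit J → queue [R, M, G]
Visit R → queue [M, G]
Visit M → queue [G]
Visit G → queue []

Visit order: E, L, C, D, H, A, B, K, I, O, F, Q, P, N, J, R, M, G

M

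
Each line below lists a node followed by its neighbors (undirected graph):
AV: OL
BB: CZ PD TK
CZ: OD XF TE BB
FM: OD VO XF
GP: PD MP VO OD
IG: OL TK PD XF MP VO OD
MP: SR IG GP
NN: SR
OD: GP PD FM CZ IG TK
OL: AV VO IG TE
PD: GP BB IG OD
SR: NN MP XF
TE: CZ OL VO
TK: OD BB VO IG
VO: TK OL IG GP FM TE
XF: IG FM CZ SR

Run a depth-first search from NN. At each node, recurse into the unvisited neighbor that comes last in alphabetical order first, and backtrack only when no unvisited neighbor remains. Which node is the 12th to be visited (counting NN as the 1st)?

CZ

Visit NN
NN → SR
SR → XF
XF → IG
IG → VO
VO → TK
TK → OD
OD → PD
PD → GP
GP → MP
PD → BB
BB → CZ
CZ → TE
TE → OL
OL → AV
OD → FM

Visit order: NN, SR, XF, IG, VO, TK, OD, PD, GP, MP, BB, CZ, TE, OL, AV, FM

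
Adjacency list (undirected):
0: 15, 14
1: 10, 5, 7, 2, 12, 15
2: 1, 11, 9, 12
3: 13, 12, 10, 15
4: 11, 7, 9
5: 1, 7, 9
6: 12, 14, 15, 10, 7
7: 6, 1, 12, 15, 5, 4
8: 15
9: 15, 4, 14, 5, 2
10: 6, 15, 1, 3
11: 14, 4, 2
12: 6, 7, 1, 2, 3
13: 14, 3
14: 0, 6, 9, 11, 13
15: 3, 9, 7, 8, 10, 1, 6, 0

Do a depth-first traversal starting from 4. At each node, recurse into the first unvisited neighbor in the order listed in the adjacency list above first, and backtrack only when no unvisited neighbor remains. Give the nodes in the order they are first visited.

Visit 4
4 → 11
11 → 14
14 → 0
0 → 15
15 → 3
3 → 13
3 → 12
12 → 6
6 → 10
10 → 1
1 → 5
5 → 7
5 → 9
9 → 2
15 → 8

4 → 11 → 14 → 0 → 15 → 3 → 13 → 12 → 6 → 10 → 1 → 5 → 7 → 9 → 2 → 8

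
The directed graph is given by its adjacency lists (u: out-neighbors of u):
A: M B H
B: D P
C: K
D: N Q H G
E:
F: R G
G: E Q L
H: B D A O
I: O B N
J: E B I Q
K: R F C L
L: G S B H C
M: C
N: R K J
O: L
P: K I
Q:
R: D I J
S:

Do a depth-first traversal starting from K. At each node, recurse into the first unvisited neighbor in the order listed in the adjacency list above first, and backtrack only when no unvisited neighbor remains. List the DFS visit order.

K, R, D, N, J, E, B, P, I, O, L, G, Q, S, H, A, M, C, F

Visit K
K → R
R → D
D → N
N → J
J → E
J → B
B → P
P → I
I → O
O → L
L → G
G → Q
L → S
L → H
H → A
A → M
M → C
K → F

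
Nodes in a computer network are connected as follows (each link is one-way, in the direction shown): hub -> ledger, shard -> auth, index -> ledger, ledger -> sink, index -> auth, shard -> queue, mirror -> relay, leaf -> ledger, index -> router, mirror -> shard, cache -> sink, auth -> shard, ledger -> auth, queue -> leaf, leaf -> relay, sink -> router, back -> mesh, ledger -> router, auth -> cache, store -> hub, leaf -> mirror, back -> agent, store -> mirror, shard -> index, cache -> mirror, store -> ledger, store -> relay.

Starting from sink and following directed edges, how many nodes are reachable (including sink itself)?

2

BFS from sink visits: sink, router
Reachable nodes: 2 of 16 total.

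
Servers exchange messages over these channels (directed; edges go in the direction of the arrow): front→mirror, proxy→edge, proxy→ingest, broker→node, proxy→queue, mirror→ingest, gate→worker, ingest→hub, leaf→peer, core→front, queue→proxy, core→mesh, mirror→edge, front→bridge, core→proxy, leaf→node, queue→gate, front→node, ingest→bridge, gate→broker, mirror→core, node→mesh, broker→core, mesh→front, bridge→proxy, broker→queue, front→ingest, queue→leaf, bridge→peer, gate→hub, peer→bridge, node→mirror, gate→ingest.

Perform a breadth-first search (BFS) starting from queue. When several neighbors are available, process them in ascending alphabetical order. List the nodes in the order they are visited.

Visit queue; enqueue gate, leaf, proxy → queue [gate, leaf, proxy]
Visit gate; enqueue broker, hub, ingest, worker → queue [leaf, proxy, broker, hub, ingest, worker]
Visit leaf; enqueue node, peer → queue [proxy, broker, hub, ingest, worker, node, peer]
Visit proxy; enqueue edge → queue [broker, hub, ingest, worker, node, peer, edge]
Visit broker; enqueue core → queue [hub, ingest, worker, node, peer, edge, core]
Visit hub → queue [ingest, worker, node, peer, edge, core]
Visit ingest; enqueue bridge → queue [worker, node, peer, edge, core, bridge]
Visit worker → queue [node, peer, edge, core, bridge]
Visit node; enqueue mesh, mirror → queue [peer, edge, core, bridge, mesh, mirror]
Visit peer → queue [edge, core, bridge, mesh, mirror]
Visit edge → queue [core, bridge, mesh, mirror]
Visit core; enqueue front → queue [bridge, mesh, mirror, front]
Visit bridge → queue [mesh, mirror, front]
Visit mesh → queue [mirror, front]
Visit mirror → queue [front]
Visit front → queue []

queue, gate, leaf, proxy, broker, hub, ingest, worker, node, peer, edge, core, bridge, mesh, mirror, front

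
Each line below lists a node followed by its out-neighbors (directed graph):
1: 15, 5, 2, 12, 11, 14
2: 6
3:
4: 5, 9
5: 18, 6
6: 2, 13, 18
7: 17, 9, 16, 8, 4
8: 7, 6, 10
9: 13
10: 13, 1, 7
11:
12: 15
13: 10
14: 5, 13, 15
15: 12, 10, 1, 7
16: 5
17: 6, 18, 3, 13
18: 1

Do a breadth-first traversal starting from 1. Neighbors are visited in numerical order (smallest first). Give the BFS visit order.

1, 2, 5, 11, 12, 14, 15, 6, 18, 13, 7, 10, 4, 8, 9, 16, 17, 3

Visit 1; enqueue 2, 5, 11, 12, 14, 15 → queue [2, 5, 11, 12, 14, 15]
Visit 2; enqueue 6 → queue [5, 11, 12, 14, 15, 6]
Visit 5; enqueue 18 → queue [11, 12, 14, 15, 6, 18]
Visit 11 → queue [12, 14, 15, 6, 18]
Visit 12 → queue [14, 15, 6, 18]
Visit 14; enqueue 13 → queue [15, 6, 18, 13]
Visit 15; enqueue 7, 10 → queue [6, 18, 13, 7, 10]
Visit 6 → queue [18, 13, 7, 10]
Visit 18 → queue [13, 7, 10]
Visit 13 → queue [7, 10]
Visit 7; enqueue 4, 8, 9, 16, 17 → queue [10, 4, 8, 9, 16, 17]
Visit 10 → queue [4, 8, 9, 16, 17]
Visit 4 → queue [8, 9, 16, 17]
Visit 8 → queue [9, 16, 17]
Visit 9 → queue [16, 17]
Visit 16 → queue [17]
Visit 17; enqueue 3 → queue [3]
Visit 3 → queue []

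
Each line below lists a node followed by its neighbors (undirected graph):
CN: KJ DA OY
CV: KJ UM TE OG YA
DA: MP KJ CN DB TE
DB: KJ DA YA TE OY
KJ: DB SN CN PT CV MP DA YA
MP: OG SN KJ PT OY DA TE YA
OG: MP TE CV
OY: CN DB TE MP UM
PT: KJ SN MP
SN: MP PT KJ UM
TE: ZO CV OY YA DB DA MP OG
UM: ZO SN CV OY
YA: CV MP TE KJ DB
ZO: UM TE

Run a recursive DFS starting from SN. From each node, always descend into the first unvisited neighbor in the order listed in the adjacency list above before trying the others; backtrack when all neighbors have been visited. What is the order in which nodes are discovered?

Visit SN
SN → MP
MP → OG
OG → TE
TE → ZO
ZO → UM
UM → CV
CV → KJ
KJ → DB
DB → DA
DA → CN
CN → OY
DB → YA
KJ → PT

SN → MP → OG → TE → ZO → UM → CV → KJ → DB → DA → CN → OY → YA → PT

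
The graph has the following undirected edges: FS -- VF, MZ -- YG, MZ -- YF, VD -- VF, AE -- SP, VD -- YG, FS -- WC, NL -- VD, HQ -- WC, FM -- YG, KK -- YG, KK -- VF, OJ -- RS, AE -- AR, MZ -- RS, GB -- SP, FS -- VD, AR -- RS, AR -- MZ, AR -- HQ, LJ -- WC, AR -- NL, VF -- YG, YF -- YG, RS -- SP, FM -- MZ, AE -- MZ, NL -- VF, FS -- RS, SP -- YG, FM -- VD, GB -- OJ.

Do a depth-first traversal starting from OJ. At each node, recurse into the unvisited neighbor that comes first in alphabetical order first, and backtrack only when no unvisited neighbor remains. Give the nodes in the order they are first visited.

OJ GB SP AE AR HQ WC FS RS MZ FM VD NL VF KK YG YF LJ

Visit OJ
OJ → GB
GB → SP
SP → AE
AE → AR
AR → HQ
HQ → WC
WC → FS
FS → RS
RS → MZ
MZ → FM
FM → VD
VD → NL
NL → VF
VF → KK
KK → YG
YG → YF
WC → LJ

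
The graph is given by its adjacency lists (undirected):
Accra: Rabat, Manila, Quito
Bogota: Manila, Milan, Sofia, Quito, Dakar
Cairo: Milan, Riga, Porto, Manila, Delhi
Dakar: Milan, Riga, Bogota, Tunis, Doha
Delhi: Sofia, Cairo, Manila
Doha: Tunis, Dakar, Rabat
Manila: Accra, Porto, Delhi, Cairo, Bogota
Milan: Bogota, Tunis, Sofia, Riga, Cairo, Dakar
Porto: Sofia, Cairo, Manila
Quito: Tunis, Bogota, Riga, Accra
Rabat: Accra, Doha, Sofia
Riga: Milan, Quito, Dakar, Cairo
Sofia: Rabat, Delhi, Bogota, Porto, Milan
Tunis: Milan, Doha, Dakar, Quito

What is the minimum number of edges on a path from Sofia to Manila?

2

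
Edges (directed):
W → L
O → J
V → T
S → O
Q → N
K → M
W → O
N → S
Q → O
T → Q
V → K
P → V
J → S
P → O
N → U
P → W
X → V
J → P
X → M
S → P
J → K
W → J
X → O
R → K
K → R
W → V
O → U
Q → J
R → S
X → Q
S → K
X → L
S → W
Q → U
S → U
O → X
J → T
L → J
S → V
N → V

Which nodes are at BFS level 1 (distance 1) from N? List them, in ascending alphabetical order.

S, U, V

Level 0: N
Level 1: S, U, V
Level 2: K, O, P, T, W
Level 3: J, L, M, Q, R, X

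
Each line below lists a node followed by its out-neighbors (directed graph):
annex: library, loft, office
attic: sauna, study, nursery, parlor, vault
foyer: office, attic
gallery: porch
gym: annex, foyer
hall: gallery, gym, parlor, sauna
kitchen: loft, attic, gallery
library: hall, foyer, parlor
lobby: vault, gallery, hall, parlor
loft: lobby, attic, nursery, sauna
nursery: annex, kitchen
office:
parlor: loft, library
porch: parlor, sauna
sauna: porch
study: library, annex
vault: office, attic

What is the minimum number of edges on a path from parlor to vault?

Level 0: parlor
Level 1: library, loft
Level 2: attic, foyer, hall, lobby, nursery, sauna
Level 3: annex, gallery, gym, kitchen, office, porch, study, vault
vault first appears at level 3.

3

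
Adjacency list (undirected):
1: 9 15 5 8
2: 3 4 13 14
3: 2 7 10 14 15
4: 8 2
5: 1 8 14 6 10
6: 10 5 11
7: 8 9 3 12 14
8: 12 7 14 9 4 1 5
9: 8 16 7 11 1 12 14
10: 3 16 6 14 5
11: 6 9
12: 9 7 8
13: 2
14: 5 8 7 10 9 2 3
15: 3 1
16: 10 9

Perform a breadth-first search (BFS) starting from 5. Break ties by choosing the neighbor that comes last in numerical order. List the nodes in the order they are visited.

Visit 5; enqueue 14, 10, 8, 6, 1 → queue [14, 10, 8, 6, 1]
Visit 14; enqueue 9, 7, 3, 2 → queue [10, 8, 6, 1, 9, 7, 3, 2]
Visit 10; enqueue 16 → queue [8, 6, 1, 9, 7, 3, 2, 16]
Visit 8; enqueue 12, 4 → queue [6, 1, 9, 7, 3, 2, 16, 12, 4]
Visit 6; enqueue 11 → queue [1, 9, 7, 3, 2, 16, 12, 4, 11]
Visit 1; enqueue 15 → queue [9, 7, 3, 2, 16, 12, 4, 11, 15]
Visit 9 → queue [7, 3, 2, 16, 12, 4, 11, 15]
Visit 7 → queue [3, 2, 16, 12, 4, 11, 15]
Visit 3 → queue [2, 16, 12, 4, 11, 15]
Visit 2; enqueue 13 → queue [16, 12, 4, 11, 15, 13]
Visit 16 → queue [12, 4, 11, 15, 13]
Visit 12 → queue [4, 11, 15, 13]
Visit 4 → queue [11, 15, 13]
Visit 11 → queue [15, 13]
Visit 15 → queue [13]
Visit 13 → queue []

5 14 10 8 6 1 9 7 3 2 16 12 4 11 15 13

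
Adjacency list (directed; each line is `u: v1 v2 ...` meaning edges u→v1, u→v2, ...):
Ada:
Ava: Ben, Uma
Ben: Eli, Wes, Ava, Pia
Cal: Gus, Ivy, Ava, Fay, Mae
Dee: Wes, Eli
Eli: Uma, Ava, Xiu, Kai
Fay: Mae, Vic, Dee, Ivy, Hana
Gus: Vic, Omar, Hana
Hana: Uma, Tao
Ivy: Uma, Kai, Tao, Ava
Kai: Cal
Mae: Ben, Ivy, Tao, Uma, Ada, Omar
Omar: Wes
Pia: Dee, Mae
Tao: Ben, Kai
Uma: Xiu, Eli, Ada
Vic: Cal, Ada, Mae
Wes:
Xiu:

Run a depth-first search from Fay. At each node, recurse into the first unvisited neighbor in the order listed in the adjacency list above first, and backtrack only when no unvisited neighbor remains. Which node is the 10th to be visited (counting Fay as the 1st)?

Visit Fay
Fay → Mae
Mae → Ben
Ben → Eli
Eli → Uma
Uma → Xiu
Uma → Ada
Eli → Ava
Eli → Kai
Kai → Cal
Cal → Gus
Gus → Vic
Gus → Omar
Omar → Wes
Gus → Hana
Hana → Tao
Cal → Ivy
Ben → Pia
Pia → Dee

Visit order: Fay, Mae, Ben, Eli, Uma, Xiu, Ada, Ava, Kai, Cal, Gus, Vic, Omar, Wes, Hana, Tao, Ivy, Pia, Dee

Cal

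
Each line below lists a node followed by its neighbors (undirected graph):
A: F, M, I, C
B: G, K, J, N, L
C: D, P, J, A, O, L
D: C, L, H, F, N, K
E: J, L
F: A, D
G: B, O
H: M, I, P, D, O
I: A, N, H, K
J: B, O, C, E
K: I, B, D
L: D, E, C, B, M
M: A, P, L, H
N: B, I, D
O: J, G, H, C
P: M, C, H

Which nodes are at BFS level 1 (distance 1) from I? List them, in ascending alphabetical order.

A, H, K, N

Level 0: I
Level 1: A, H, K, N
Level 2: B, C, D, F, M, O, P
Level 3: G, J, L
Level 4: E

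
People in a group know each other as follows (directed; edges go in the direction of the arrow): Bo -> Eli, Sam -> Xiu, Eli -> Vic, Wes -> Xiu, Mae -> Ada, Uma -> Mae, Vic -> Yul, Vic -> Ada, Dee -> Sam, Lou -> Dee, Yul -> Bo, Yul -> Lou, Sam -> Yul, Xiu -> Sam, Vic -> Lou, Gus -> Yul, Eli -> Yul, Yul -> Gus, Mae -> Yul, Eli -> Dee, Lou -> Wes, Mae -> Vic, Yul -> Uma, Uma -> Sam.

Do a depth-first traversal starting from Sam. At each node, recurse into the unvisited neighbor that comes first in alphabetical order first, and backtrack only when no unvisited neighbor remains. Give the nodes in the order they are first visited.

Sam -> Xiu -> Yul -> Bo -> Eli -> Dee -> Vic -> Ada -> Lou -> Wes -> Gus -> Uma -> Mae

Visit Sam
Sam → Xiu
Sam → Yul
Yul → Bo
Bo → Eli
Eli → Dee
Eli → Vic
Vic → Ada
Vic → Lou
Lou → Wes
Yul → Gus
Yul → Uma
Uma → Mae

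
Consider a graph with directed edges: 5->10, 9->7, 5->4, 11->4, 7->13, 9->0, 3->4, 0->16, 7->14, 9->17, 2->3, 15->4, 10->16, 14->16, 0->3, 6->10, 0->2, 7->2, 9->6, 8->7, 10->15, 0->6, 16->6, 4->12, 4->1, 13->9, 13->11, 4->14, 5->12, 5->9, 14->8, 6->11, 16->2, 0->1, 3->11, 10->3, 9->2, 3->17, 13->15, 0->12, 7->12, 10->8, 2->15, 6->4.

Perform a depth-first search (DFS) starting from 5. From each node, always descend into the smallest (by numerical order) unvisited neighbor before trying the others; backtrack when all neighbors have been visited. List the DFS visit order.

Visit 5
5 → 4
4 → 1
4 → 12
4 → 14
14 → 8
8 → 7
7 → 2
2 → 3
3 → 11
3 → 17
2 → 15
7 → 13
13 → 9
9 → 0
0 → 6
6 → 10
10 → 16

5 4 1 12 14 8 7 2 3 11 17 15 13 9 0 6 10 16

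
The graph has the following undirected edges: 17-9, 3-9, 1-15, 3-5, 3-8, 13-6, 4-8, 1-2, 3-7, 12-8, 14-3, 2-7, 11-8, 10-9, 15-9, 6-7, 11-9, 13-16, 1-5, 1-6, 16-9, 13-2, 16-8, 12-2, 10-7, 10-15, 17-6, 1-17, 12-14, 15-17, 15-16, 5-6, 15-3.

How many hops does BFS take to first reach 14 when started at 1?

Level 0: 1
Level 1: 2, 5, 6, 15, 17
Level 2: 3, 7, 9, 10, 12, 13, 16
Level 3: 8, 11, 14
Level 4: 4
14 first appears at level 3.

3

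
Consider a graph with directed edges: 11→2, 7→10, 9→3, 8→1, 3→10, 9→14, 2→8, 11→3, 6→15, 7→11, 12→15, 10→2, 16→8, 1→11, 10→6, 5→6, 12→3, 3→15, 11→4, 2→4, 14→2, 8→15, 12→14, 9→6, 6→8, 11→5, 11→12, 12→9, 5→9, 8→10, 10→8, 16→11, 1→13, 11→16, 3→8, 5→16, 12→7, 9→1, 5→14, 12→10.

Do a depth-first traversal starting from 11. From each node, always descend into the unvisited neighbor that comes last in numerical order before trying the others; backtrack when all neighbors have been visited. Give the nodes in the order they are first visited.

Visit 11
11 → 16
16 → 8
8 → 15
8 → 10
10 → 6
10 → 2
2 → 4
8 → 1
1 → 13
11 → 12
12 → 14
12 → 9
9 → 3
12 → 7
11 → 5

11, 16, 8, 15, 10, 6, 2, 4, 1, 13, 12, 14, 9, 3, 7, 5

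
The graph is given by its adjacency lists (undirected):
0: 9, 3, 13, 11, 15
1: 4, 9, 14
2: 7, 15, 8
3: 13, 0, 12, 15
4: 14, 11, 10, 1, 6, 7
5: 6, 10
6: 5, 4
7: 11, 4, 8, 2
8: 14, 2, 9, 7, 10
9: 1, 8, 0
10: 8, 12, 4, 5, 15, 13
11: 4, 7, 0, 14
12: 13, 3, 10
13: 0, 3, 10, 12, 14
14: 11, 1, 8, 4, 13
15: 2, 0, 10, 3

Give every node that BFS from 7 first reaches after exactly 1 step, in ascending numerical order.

2, 4, 8, 11

Level 0: 7
Level 1: 2, 4, 8, 11
Level 2: 0, 1, 6, 9, 10, 14, 15
Level 3: 3, 5, 12, 13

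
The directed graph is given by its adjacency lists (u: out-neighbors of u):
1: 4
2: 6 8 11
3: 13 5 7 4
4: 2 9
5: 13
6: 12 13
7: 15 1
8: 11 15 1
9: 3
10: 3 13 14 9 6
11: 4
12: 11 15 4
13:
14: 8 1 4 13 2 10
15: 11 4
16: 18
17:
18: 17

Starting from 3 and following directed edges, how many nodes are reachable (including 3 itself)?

BFS from 3 visits: 3, 13, 5, 7, 4, 15, 1, 2, 9, 11, 6, 8, 12
Reachable nodes: 13 of 18 total.

13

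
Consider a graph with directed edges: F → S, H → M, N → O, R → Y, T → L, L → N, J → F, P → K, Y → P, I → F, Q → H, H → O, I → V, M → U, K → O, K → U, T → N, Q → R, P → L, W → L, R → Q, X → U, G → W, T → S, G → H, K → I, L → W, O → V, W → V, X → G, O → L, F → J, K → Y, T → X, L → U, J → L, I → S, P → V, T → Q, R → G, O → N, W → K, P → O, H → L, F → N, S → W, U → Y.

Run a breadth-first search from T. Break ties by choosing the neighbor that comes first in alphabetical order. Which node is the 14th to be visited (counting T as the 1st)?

Visit T; enqueue L, N, Q, S, X → queue [L, N, Q, S, X]
Visit L; enqueue U, W → queue [N, Q, S, X, U, W]
Visit N; enqueue O → queue [Q, S, X, U, W, O]
Visit Q; enqueue H, R → queue [S, X, U, W, O, H, R]
Visit S → queue [X, U, W, O, H, R]
Visit X; enqueue G → queue [U, W, O, H, R, G]
Visit U; enqueue Y → queue [W, O, H, R, G, Y]
Visit W; enqueue K, V → queue [O, H, R, G, Y, K, V]
Visit O → queue [H, R, G, Y, K, V]
Visit H; enqueue M → queue [R, G, Y, K, V, M]
Visit R → queue [G, Y, K, V, M]
Visit G → queue [Y, K, V, M]
Visit Y; enqueue P → queue [K, V, M, P]
Visit K; enqueue I → queue [V, M, P, I]
Visit V → queue [M, P, I]
Visit M → queue [P, I]
Visit P → queue [I]
Visit I; enqueue F → queue [F]
Visit F; enqueue J → queue [J]
Visit J → queue []

Visit order: T, L, N, Q, S, X, U, W, O, H, R, G, Y, K, V, M, P, I, F, J

K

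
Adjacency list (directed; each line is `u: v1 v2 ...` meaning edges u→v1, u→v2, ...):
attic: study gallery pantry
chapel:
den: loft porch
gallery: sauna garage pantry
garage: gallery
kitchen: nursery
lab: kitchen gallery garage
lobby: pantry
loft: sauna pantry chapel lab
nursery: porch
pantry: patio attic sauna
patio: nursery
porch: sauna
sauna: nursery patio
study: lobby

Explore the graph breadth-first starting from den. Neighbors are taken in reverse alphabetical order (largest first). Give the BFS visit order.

Visit den; enqueue porch, loft → queue [porch, loft]
Visit porch; enqueue sauna → queue [loft, sauna]
Visit loft; enqueue pantry, lab, chapel → queue [sauna, pantry, lab, chapel]
Visit sauna; enqueue patio, nursery → queue [pantry, lab, chapel, patio, nursery]
Visit pantry; enqueue attic → queue [lab, chapel, patio, nursery, attic]
Visit lab; enqueue kitchen, garage, gallery → queue [chapel, patio, nursery, attic, kitchen, garage, gallery]
Visit chapel → queue [patio, nursery, attic, kitchen, garage, gallery]
Visit patio → queue [nursery, attic, kitchen, garage, gallery]
Visit nursery → queue [attic, kitchen, garage, gallery]
Visit attic; enqueue study → queue [kitchen, garage, gallery, study]
Visit kitchen → queue [garage, gallery, study]
Visit garage → queue [gallery, study]
Visit gallery → queue [study]
Visit study; enqueue lobby → queue [lobby]
Visit lobby → queue []

den, porch, loft, sauna, pantry, lab, chapel, patio, nursery, attic, kitchen, garage, gallery, study, lobby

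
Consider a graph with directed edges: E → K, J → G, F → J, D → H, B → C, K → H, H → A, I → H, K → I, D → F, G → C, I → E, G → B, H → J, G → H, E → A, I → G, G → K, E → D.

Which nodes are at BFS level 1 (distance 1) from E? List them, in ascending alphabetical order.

Level 0: E
Level 1: A, D, K
Level 2: F, H, I
Level 3: G, J
Level 4: B, C

A, D, K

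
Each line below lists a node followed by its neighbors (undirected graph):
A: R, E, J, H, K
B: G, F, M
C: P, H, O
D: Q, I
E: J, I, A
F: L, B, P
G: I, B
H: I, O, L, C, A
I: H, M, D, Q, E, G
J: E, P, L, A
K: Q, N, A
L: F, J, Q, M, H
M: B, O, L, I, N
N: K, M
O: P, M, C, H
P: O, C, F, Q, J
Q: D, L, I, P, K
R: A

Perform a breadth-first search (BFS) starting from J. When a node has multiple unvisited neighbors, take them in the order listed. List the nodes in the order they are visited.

Visit J; enqueue E, P, L, A → queue [E, P, L, A]
Visit E; enqueue I → queue [P, L, A, I]
Visit P; enqueue O, C, F, Q → queue [L, A, I, O, C, F, Q]
Visit L; enqueue M, H → queue [A, I, O, C, F, Q, M, H]
Visit A; enqueue R, K → queue [I, O, C, F, Q, M, H, R, K]
Visit I; enqueue D, G → queue [O, C, F, Q, M, H, R, K, D, G]
Visit O → queue [C, F, Q, M, H, R, K, D, G]
Visit C → queue [F, Q, M, H, R, K, D, G]
Visit F; enqueue B → queue [Q, M, H, R, K, D, G, B]
Visit Q → queue [M, H, R, K, D, G, B]
Visit M; enqueue N → queue [H, R, K, D, G, B, N]
Visit H → queue [R, K, D, G, B, N]
Visit R → queue [K, D, G, B, N]
Visit K → queue [D, G, B, N]
Visit D → queue [G, B, N]
Visit G → queue [B, N]
Visit B → queue [N]
Visit N → queue []

J, E, P, L, A, I, O, C, F, Q, M, H, R, K, D, G, B, N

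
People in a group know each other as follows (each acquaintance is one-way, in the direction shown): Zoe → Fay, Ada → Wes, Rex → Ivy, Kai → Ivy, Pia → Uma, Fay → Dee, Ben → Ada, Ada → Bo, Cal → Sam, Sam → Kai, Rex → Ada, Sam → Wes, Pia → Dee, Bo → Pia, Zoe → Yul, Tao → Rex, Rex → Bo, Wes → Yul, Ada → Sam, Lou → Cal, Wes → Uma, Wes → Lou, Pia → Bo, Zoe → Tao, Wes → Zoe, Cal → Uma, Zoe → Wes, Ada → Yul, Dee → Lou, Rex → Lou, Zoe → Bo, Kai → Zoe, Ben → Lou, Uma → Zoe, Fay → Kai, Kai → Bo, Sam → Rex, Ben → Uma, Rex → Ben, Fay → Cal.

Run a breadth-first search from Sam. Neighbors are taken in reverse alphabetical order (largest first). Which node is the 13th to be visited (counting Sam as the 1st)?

Visit Sam; enqueue Wes, Rex, Kai → queue [Wes, Rex, Kai]
Visit Wes; enqueue Zoe, Yul, Uma, Lou → queue [Rex, Kai, Zoe, Yul, Uma, Lou]
Visit Rex; enqueue Ivy, Bo, Ben, Ada → queue [Kai, Zoe, Yul, Uma, Lou, Ivy, Bo, Ben, Ada]
Visit Kai → queue [Zoe, Yul, Uma, Lou, Ivy, Bo, Ben, Ada]
Visit Zoe; enqueue Tao, Fay → queue [Yul, Uma, Lou, Ivy, Bo, Ben, Ada, Tao, Fay]
Visit Yul → queue [Uma, Lou, Ivy, Bo, Ben, Ada, Tao, Fay]
Visit Uma → queue [Lou, Ivy, Bo, Ben, Ada, Tao, Fay]
Visit Lou; enqueue Cal → queue [Ivy, Bo, Ben, Ada, Tao, Fay, Cal]
Visit Ivy → queue [Bo, Ben, Ada, Tao, Fay, Cal]
Visit Bo; enqueue Pia → queue [Ben, Ada, Tao, Fay, Cal, Pia]
Visit Ben → queue [Ada, Tao, Fay, Cal, Pia]
Visit Ada → queue [Tao, Fay, Cal, Pia]
Visit Tao → queue [Fay, Cal, Pia]
Visit Fay; enqueue Dee → queue [Cal, Pia, Dee]
Visit Cal → queue [Pia, Dee]
Visit Pia → queue [Dee]
Visit Dee → queue []

Visit order: Sam, Wes, Rex, Kai, Zoe, Yul, Uma, Lou, Ivy, Bo, Ben, Ada, Tao, Fay, Cal, Pia, Dee

Tao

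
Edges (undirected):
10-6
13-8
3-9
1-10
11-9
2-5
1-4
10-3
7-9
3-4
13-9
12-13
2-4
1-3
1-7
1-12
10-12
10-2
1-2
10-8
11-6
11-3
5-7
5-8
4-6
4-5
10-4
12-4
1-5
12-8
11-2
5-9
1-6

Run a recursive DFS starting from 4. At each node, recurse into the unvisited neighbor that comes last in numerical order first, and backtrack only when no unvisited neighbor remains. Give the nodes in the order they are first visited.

4 → 12 → 13 → 9 → 11 → 6 → 10 → 8 → 5 → 7 → 1 → 3 → 2

Visit 4
4 → 12
12 → 13
13 → 9
9 → 11
11 → 6
6 → 10
10 → 8
8 → 5
5 → 7
7 → 1
1 → 3
1 → 2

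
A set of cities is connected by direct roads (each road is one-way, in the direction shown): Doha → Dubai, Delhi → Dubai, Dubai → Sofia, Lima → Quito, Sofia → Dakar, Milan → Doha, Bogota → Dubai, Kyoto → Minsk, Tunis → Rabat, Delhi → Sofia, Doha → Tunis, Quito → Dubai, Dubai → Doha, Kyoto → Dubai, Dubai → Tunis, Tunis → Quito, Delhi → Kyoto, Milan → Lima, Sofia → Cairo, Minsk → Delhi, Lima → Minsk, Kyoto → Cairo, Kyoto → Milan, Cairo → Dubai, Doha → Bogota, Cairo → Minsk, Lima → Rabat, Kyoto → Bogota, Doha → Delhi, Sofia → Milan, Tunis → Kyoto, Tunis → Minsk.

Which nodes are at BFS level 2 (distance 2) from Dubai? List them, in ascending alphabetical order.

Bogota, Cairo, Dakar, Delhi, Kyoto, Milan, Minsk, Quito, Rabat

Level 0: Dubai
Level 1: Doha, Sofia, Tunis
Level 2: Bogota, Cairo, Dakar, Delhi, Kyoto, Milan, Minsk, Quito, Rabat
Level 3: Lima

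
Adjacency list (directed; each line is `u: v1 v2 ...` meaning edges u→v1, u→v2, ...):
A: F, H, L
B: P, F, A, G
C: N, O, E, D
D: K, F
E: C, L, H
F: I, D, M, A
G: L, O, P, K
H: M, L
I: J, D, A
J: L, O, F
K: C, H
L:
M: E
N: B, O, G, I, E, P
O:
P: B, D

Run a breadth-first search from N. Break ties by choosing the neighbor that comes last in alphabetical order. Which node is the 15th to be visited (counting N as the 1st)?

Visit N; enqueue P, O, I, G, E, B → queue [P, O, I, G, E, B]
Visit P; enqueue D → queue [O, I, G, E, B, D]
Visit O → queue [I, G, E, B, D]
Visit I; enqueue J, A → queue [G, E, B, D, J, A]
Visit G; enqueue L, K → queue [E, B, D, J, A, L, K]
Visit E; enqueue H, C → queue [B, D, J, A, L, K, H, C]
Visit B; enqueue F → queue [D, J, A, L, K, H, C, F]
Visit D → queue [J, A, L, K, H, C, F]
Visit J → queue [A, L, K, H, C, F]
Visit A → queue [L, K, H, C, F]
Visit L → queue [K, H, C, F]
Visit K → queue [H, C, F]
Visit H; enqueue M → queue [C, F, M]
Visit C → queue [F, M]
Visit F → queue [M]
Visit M → queue []

Visit order: N, P, O, I, G, E, B, D, J, A, L, K, H, C, F, M

F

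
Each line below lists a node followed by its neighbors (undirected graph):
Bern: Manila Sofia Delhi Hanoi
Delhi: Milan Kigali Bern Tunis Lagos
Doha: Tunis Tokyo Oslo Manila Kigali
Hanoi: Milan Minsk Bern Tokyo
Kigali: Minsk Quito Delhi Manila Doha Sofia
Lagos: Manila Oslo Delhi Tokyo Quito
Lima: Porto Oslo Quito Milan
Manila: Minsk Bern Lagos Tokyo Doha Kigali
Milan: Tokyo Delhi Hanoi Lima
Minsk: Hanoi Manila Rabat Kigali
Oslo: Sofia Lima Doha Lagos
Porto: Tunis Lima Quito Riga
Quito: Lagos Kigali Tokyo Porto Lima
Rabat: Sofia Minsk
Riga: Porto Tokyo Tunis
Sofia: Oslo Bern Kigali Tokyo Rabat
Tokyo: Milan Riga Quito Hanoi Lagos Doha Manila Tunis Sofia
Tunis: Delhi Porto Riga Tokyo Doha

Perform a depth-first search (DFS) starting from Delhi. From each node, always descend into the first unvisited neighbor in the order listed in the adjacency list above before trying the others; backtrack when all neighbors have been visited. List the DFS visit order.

Visit Delhi
Delhi → Milan
Milan → Tokyo
Tokyo → Riga
Riga → Porto
Porto → Tunis
Tunis → Doha
Doha → Oslo
Oslo → Sofia
Sofia → Bern
Bern → Manila
Manila → Minsk
Minsk → Hanoi
Minsk → Rabat
Minsk → Kigali
Kigali → Quito
Quito → Lagos
Quito → Lima

Delhi → Milan → Tokyo → Riga → Porto → Tunis → Doha → Oslo → Sofia → Bern → Manila → Minsk → Hanoi → Rabat → Kigali → Quito → Lagos → Lima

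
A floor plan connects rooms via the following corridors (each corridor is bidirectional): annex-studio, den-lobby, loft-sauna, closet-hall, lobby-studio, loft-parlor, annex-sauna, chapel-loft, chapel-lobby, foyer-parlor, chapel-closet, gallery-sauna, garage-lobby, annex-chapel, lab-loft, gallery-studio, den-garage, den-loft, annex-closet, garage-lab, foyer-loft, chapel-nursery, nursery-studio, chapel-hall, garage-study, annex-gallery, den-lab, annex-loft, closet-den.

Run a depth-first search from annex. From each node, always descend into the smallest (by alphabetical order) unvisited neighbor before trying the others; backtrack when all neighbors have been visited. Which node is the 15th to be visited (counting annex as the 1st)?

study

Visit annex
annex → chapel
chapel → closet
closet → den
den → garage
garage → lab
lab → loft
loft → foyer
foyer → parlor
loft → sauna
sauna → gallery
gallery → studio
studio → lobby
studio → nursery
garage → study
closet → hall

Visit order: annex, chapel, closet, den, garage, lab, loft, foyer, parlor, sauna, gallery, studio, lobby, nursery, study, hall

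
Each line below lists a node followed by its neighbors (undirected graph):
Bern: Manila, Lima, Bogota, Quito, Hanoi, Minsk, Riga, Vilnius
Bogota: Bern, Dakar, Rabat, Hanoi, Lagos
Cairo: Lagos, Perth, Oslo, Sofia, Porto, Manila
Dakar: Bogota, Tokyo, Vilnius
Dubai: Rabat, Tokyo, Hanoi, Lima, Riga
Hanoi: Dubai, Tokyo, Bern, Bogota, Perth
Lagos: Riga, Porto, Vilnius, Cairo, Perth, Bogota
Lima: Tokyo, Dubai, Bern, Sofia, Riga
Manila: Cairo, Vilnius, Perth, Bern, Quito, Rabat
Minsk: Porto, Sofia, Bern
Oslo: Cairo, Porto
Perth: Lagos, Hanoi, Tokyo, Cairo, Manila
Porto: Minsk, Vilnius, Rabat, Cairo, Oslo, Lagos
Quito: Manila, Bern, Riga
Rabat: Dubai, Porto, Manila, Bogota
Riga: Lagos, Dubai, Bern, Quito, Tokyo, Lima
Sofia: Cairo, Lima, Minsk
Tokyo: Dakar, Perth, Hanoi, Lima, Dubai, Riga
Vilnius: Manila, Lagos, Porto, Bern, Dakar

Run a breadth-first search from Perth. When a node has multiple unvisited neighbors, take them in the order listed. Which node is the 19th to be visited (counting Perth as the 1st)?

Minsk

Visit Perth; enqueue Lagos, Hanoi, Tokyo, Cairo, Manila → queue [Lagos, Hanoi, Tokyo, Cairo, Manila]
Visit Lagos; enqueue Riga, Porto, Vilnius, Bogota → queue [Hanoi, Tokyo, Cairo, Manila, Riga, Porto, Vilnius, Bogota]
Visit Hanoi; enqueue Dubai, Bern → queue [Tokyo, Cairo, Manila, Riga, Porto, Vilnius, Bogota, Dubai, Bern]
Visit Tokyo; enqueue Dakar, Lima → queue [Cairo, Manila, Riga, Porto, Vilnius, Bogota, Dubai, Bern, Dakar, Lima]
Visit Cairo; enqueue Oslo, Sofia → queue [Manila, Riga, Porto, Vilnius, Bogota, Dubai, Bern, Dakar, Lima, Oslo, Sofia]
Visit Manila; enqueue Quito, Rabat → queue [Riga, Porto, Vilnius, Bogota, Dubai, Bern, Dakar, Lima, Oslo, Sofia, Quito, Rabat]
Visit Riga → queue [Porto, Vilnius, Bogota, Dubai, Bern, Dakar, Lima, Oslo, Sofia, Quito, Rabat]
Visit Porto; enqueue Minsk → queue [Vilnius, Bogota, Dubai, Bern, Dakar, Lima, Oslo, Sofia, Quito, Rabat, Minsk]
Visit Vilnius → queue [Bogota, Dubai, Bern, Dakar, Lima, Oslo, Sofia, Quito, Rabat, Minsk]
Visit Bogota → queue [Dubai, Bern, Dakar, Lima, Oslo, Sofia, Quito, Rabat, Minsk]
Visit Dubai → queue [Bern, Dakar, Lima, Oslo, Sofia, Quito, Rabat, Minsk]
Visit Bern → queue [Dakar, Lima, Oslo, Sofia, Quito, Rabat, Minsk]
Visit Dakar → queue [Lima, Oslo, Sofia, Quito, Rabat, Minsk]
Visit Lima → queue [Oslo, Sofia, Quito, Rabat, Minsk]
Visit Oslo → queue [Sofia, Quito, Rabat, Minsk]
Visit Sofia → queue [Quito, Rabat, Minsk]
Visit Quito → queue [Rabat, Minsk]
Visit Rabat → queue [Minsk]
Visit Minsk → queue []

Visit order: Perth, Lagos, Hanoi, Tokyo, Cairo, Manila, Riga, Porto, Vilnius, Bogota, Dubai, Bern, Dakar, Lima, Oslo, Sofia, Quito, Rabat, Minsk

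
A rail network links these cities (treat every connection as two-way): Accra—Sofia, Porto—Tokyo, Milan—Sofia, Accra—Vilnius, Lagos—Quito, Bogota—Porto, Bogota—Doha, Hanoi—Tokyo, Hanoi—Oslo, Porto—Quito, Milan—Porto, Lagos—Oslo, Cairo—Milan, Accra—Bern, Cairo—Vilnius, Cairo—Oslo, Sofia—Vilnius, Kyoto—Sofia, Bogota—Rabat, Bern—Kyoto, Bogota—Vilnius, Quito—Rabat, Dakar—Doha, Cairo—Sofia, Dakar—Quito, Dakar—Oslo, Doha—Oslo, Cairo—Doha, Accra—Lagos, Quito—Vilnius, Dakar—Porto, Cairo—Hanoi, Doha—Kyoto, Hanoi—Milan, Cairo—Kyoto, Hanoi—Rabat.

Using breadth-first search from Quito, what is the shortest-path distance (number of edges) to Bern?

Level 0: Quito
Level 1: Dakar, Lagos, Porto, Rabat, Vilnius
Level 2: Accra, Bogota, Cairo, Doha, Hanoi, Milan, Oslo, Sofia, Tokyo
Level 3: Bern, Kyoto
Bern first appears at level 3.

3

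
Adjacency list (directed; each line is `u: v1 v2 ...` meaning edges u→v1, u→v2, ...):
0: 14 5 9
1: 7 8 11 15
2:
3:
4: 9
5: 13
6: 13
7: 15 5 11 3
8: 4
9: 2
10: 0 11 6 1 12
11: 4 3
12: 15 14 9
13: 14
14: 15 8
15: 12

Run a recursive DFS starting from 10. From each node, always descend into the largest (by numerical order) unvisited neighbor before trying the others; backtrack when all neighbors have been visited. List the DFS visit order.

Visit 10
10 → 12
12 → 15
12 → 14
14 → 8
8 → 4
4 → 9
9 → 2
10 → 11
11 → 3
10 → 6
6 → 13
10 → 1
1 → 7
7 → 5
10 → 0

10, 12, 15, 14, 8, 4, 9, 2, 11, 3, 6, 13, 1, 7, 5, 0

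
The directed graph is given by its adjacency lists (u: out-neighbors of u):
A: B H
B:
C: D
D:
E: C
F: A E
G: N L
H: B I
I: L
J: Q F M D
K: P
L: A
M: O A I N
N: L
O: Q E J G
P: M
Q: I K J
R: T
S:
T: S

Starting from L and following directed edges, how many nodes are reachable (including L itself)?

BFS from L visits: L, A, B, H, I
Reachable nodes: 5 of 20 total.

5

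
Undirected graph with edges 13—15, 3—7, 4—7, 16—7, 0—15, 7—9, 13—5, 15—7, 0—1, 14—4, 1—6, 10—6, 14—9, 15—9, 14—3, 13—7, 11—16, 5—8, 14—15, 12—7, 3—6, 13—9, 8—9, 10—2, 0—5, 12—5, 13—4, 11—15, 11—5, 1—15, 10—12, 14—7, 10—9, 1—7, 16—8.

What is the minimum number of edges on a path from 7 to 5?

Level 0: 7
Level 1: 1, 3, 4, 9, 12, 13, 14, 15, 16
Level 2: 0, 5, 6, 8, 10, 11
Level 3: 2
5 first appears at level 2.

2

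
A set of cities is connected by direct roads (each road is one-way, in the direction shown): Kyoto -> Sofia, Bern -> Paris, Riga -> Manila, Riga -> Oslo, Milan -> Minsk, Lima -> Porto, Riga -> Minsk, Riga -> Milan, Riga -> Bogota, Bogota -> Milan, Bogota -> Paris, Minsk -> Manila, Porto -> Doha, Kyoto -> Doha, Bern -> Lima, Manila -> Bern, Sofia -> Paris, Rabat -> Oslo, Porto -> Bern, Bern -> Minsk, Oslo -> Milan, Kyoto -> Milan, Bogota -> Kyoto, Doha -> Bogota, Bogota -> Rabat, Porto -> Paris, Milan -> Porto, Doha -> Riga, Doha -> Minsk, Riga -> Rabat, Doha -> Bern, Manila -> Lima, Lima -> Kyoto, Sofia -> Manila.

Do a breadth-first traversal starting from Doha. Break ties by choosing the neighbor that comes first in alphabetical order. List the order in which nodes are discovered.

Visit Doha; enqueue Bern, Bogota, Minsk, Riga → queue [Bern, Bogota, Minsk, Riga]
Visit Bern; enqueue Lima, Paris → queue [Bogota, Minsk, Riga, Lima, Paris]
Visit Bogota; enqueue Kyoto, Milan, Rabat → queue [Minsk, Riga, Lima, Paris, Kyoto, Milan, Rabat]
Visit Minsk; enqueue Manila → queue [Riga, Lima, Paris, Kyoto, Milan, Rabat, Manila]
Visit Riga; enqueue Oslo → queue [Lima, Paris, Kyoto, Milan, Rabat, Manila, Oslo]
Visit Lima; enqueue Porto → queue [Paris, Kyoto, Milan, Rabat, Manila, Oslo, Porto]
Visit Paris → queue [Kyoto, Milan, Rabat, Manila, Oslo, Porto]
Visit Kyoto; enqueue Sofia → queue [Milan, Rabat, Manila, Oslo, Porto, Sofia]
Visit Milan → queue [Rabat, Manila, Oslo, Porto, Sofia]
Visit Rabat → queue [Manila, Oslo, Porto, Sofia]
Visit Manila → queue [Oslo, Porto, Sofia]
Visit Oslo → queue [Porto, Sofia]
Visit Porto → queue [Sofia]
Visit Sofia → queue []

Doha, Bern, Bogota, Minsk, Riga, Lima, Paris, Kyoto, Milan, Rabat, Manila, Oslo, Porto, Sofia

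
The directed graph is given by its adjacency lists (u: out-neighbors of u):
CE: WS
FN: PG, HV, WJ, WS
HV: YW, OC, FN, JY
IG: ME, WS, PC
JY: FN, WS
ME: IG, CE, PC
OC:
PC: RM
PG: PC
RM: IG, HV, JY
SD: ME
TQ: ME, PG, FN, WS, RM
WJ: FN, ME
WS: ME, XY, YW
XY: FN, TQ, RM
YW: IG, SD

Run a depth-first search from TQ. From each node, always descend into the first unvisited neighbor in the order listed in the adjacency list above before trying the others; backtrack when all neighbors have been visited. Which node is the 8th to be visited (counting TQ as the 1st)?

Visit TQ
TQ → ME
ME → IG
IG → WS
WS → XY
XY → FN
FN → PG
PG → PC
PC → RM
RM → HV
HV → YW
YW → SD
HV → OC
HV → JY
FN → WJ
ME → CE

Visit order: TQ, ME, IG, WS, XY, FN, PG, PC, RM, HV, YW, SD, OC, JY, WJ, CE

PC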